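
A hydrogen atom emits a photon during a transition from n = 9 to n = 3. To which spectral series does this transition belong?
Paschen series

The spectral series in hydrogen are named based on the final (lower) energy level:
- Lyman series: n_final = 1 (ultraviolet)
- Balmer series: n_final = 2 (visible/near-UV)
- Paschen series: n_final = 3 (infrared)
- Brackett series: n_final = 4 (infrared)
- Pfund series: n_final = 5 (far infrared)

Since this transition ends at n = 3, it belongs to the Paschen series.

For reference, this 9 → 3 line has photon energy
ΔE = 13.6057 eV × (1/3² - 1/9²) = 1.343773 eV,
corresponding to wavelength λ = hc/ΔE = 1239.84 eV·nm / 1.343773 eV = 922.66 nm in the infrared region.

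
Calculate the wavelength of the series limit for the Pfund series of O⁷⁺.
35.59629 nm

The series limit corresponds to the transition from n = ∞ to n = 5.
This is the highest energy (shortest wavelength) transition in the Pfund series.

E_∞ = 0 eV
E_5 = -13.6057 × 8² / 5² = -34.8305920 eV

Energy at series limit:
ΔE = E_∞ - E_5 = 0 - (-34.8305920) = 34.8305920 eV
λ = hc/E = 1239.84 eV·nm / 34.8305920 eV = 35.59629 nm

This energy equals the ionization energy from the n = 5 state of O⁷⁺.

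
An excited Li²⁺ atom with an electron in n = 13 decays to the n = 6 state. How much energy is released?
2.68 eV

The energy levels are E_n = -13.6057 Z² eV / n².

Energy at n = 13: E_13 = -13.6057 × 3² / 13² = -0.72456 eV
Energy at n = 6: E_6 = -13.6057 × 3² / 6² = -3.40143 eV

For emission (electron falling to lower state), the photon energy is:
E_photon = E_13 - E_6 = |-0.72456 - (-3.40143)|
E_photon = 2.68 eV

This energy is carried away by the emitted photon.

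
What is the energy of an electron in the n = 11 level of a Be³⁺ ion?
-1.799 eV

For hydrogen-like ions, the energy levels scale with Z²:
E_n = -13.6057 Z² / n² eV

For Be³⁺ (Z = 4) at n = 11:
E_11 = -13.6057 × 4² / 11²
E_11 = -13.6057 × 16 / 121
E_11 = -217.6912 / 121
E_11 = -1.799 eV

The energy is 16 times more negative than hydrogen at the same n due to the stronger nuclear charge.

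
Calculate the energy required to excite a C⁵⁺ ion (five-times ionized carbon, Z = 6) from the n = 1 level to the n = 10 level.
484.90715 eV

The energy levels of a hydrogen-like atom are E_n = -13.6057 Z² eV / n².

Energy at n = 1: E_1 = -13.6057 × 6² / 1² = -489.80520000 eV
Energy at n = 10: E_10 = -13.6057 × 6² / 10² = -4.89805200 eV

The excitation energy is the difference:
ΔE = E_10 - E_1
ΔE = -4.89805200 - (-489.80520000)
ΔE = 484.90715 eV

Since this is positive, energy must be absorbed (photon absorption).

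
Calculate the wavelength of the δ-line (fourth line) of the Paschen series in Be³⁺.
62.791863 nm

The lines of a series are numbered from the longest wavelength (smallest ΔE) outward; the fourth line is the transition from n = n_f + 4 to n_f.
The Paschen series has all transitions ending at n_f = 3.

For Be³⁺ (Z = 4), the fourth line (δ-line) is the jump from n = 7 to n = 3:
E_7 = -13.6057 × 4² / 7² = -4.44267755 eV
E_3 = -13.6057 × 4² / 3² = -24.18791111 eV
ΔE = E_7 - E_3 = 19.74523356 eV

λ = hc/E = 1239.84 eV·nm / 19.74523356 eV
λ = 62.791863 nm

This is the δ-line of the Paschen series in Be³⁺.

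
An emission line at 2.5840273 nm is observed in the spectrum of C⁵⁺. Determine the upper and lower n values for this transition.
n = 7 → n = 1

First, find the photon energy from the wavelength (hc = 1239.84 eV·nm):
E = hc/λ = 1239.84 eV·nm / 2.5840273 nm = 479.80917 eV

The energy levels of C⁵⁺ satisfy E_n = -13.6057 × 6² / n² eV, so an emission n_i → n_f releases
ΔE = 13.6057 × 6² × (1/n_f² − 1/n_i²) eV.

Setting ΔE equal to the photon energy:
1/n_f² − 1/n_i² = 479.80917 / (13.6057 × 6²) = 0.97959183

Since 1/n_i² must be positive, we need 1/n_f² > 0.97959183, i.e. n_f ≤ 1. For each allowed n_f, solve n_i = (1/n_f² − 0.97959183)^(−1/2) and check whether it is a whole number:
  n_f = 1: 1/n_i² = 1.00000000 − 0.97959183 = 0.02040817 → n_i = 7.000  → integer, n_i = 7 ✓

Only n_f = 1 gives an integer upper level, n_i = 7.

The transition is from n = 7 to n = 1 (emission).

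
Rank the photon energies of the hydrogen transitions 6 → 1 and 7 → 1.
7 → 1

Calculate the energy for each transition:

Transition 6 → 1:
ΔE₁ = |E_1 - E_6| = |-13.6057/1² - (-13.6057/6²)|
ΔE₁ = |-13.605700000 - (-0.377936111)| = 13.227764 eV

Transition 7 → 1:
ΔE₂ = |E_1 - E_7| = |-13.6057/1² - (-13.6057/7²)|
ΔE₂ = |-13.605700000 - (-0.277667347)| = 13.328033 eV

Since 13.328033 eV > 13.227764 eV, the transition 7 → 1 emits the more energetic photon.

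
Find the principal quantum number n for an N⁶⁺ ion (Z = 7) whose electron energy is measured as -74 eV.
n = 3

The exact energy levels follow E_n = -13.6057 Z² / n² eV with Z = 7.

The measured value (-74 eV) is reported to only 2 significant figures, so we must test candidate n values and see which one matches to that precision.

Candidate energies:
  n = 1:  E = -13.6057 × 7² / 1² = -666.67930 eV
  n = 2:  E = -13.6057 × 7² / 2² = -166.66983 eV
  n = 3:  E = -13.6057 × 7² / 3² = -74.07548 eV  ← matches
  n = 4:  E = -13.6057 × 7² / 4² = -41.66746 eV
  n = 5:  E = -13.6057 × 7² / 5² = -26.66717 eV

Checking against the measurement of -74 eV (2 sig figs), only n = 3 agrees:
E_3 = -74.07548 eV, which rounds to -74 eV ✓

Therefore n = 3.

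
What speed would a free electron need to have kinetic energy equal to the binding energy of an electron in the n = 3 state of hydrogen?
7.29231e+05 m/s (or 0.24% of c)

The binding energy at n = 3 for hydrogen is:
E_3 = -13.6057/3² = -1.51174444 eV
|E_3| = 1.51174444 eV

Convert to Joules:
KE = 1.51174444 eV × (1.602177 × 10⁻¹⁹ J/eV) = 2.4220822e-19 J

Using KE = ½mv²:
v = √(2·KE/m_e)
v = √(2 × 2.4220822e-19 J / 9.10938 × 10⁻³¹ kg)
v = 7.29231e+05 m/s

This is approximately 0.24% the speed of light.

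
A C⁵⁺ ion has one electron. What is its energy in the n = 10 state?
-4.8981 eV

For hydrogen-like ions, the energy levels scale with Z²:
E_n = -13.6057 Z² / n² eV

For C⁵⁺ (Z = 6) at n = 10:
E_10 = -13.6057 × 6² / 10²
E_10 = -13.6057 × 36 / 100
E_10 = -489.8052 / 100
E_10 = -4.8981 eV

The energy is 36 times more negative than hydrogen at the same n due to the stronger nuclear charge.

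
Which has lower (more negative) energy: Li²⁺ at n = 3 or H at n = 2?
Li²⁺ at n = 3 (E = -13.60570 eV)

Using E_n = -13.6057 Z² / n² eV:

Li²⁺ (Z = 3) at n = 3:
E = -13.6057 × 3² / 3² = -13.6057 × 9 / 9 = -13.60570000 eV

H (Z = 1) at n = 2:
E = -13.6057 × 1² / 2² = -13.6057 × 1 / 4 = -3.40142500 eV

Since -13.60570000 eV < -3.40142500 eV,
Li²⁺ at n = 3 is more tightly bound (requires more energy to ionize).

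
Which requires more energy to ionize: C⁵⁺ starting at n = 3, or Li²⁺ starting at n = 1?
Li²⁺ at n = 1 (E = -122.451300 eV)

Using E_n = -13.6057 Z² / n² eV:

C⁵⁺ (Z = 6) at n = 3:
E = -13.6057 × 6² / 3² = -13.6057 × 36 / 9 = -54.422800000 eV

Li²⁺ (Z = 3) at n = 1:
E = -13.6057 × 3² / 1² = -13.6057 × 9 / 1 = -122.451300000 eV

Since -122.451300000 eV < -54.422800000 eV,
Li²⁺ at n = 1 is more tightly bound (requires more energy to ionize).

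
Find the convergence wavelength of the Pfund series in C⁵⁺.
63.282301 nm

The series limit corresponds to the transition from n = ∞ to n = 5.
This is the highest energy (shortest wavelength) transition in the Pfund series.

E_∞ = 0 eV
E_5 = -13.6057 × 6² / 5² = -19.59220800 eV

Energy at series limit:
ΔE = E_∞ - E_5 = 0 - (-19.59220800) = 19.59220800 eV
λ = hc/E = 1239.84 eV·nm / 19.59220800 eV = 63.282301 nm

This energy equals the ionization energy from the n = 5 state of C⁵⁺.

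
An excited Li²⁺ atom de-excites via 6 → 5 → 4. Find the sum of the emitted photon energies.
4.25 eV

The energy levels of Li²⁺ are E_n = -13.6057 × 3² / n² eV.

First transition (6 → 5):
ΔE₁ = |E_5 - E_6|
ΔE₁ = |-4.89805200 - (-3.40142500)| = 1.49663 eV

Second transition (5 → 4):
ΔE₂ = |E_4 - E_5|
ΔE₂ = |-7.65320625 - (-4.89805200)| = 2.75515 eV

Total energy released:
E_total = ΔE₁ + ΔE₂ = 1.49663 + 2.75515 = 4.25 eV

Note: This equals the direct transition 6 → 4: 4.25 eV ✓
Energy is conserved regardless of the path taken.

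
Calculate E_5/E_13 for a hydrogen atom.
6.76

Using E_n = -13.6057 Z² / n² eV with Z = 1:

E_5 = -13.6057 / 5² = -13.6057 / 25 = -0.54422800 eV
E_13 = -13.6057 / 13² = -13.6057 / 169 = -0.08050710 eV

The ratio is:
E_5/E_13 = (-0.54422800) / (-0.08050710)
E_5/E_13 = (-13.6057/25) / (-13.6057/169)
E_5/E_13 = 169/25
E_5/E_13 = 6.76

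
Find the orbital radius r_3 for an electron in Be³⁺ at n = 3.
0.11906 nm (or 1.19065 Å)

The Bohr radius formula is:
r_n = n² a₀ / Z

where a₀ = 0.05291772 nm is the Bohr radius.

For Be³⁺ (Z = 4) at n = 3:
r_3 = 3² × 0.05291772 nm / 4
r_3 = 9 × 0.05291772 nm / 4
r_3 = 0.476259 nm / 4
r_3 = 0.11906 nm

The electron orbits at approximately 0.11906 nm from the nucleus.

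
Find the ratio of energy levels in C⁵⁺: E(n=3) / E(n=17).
32.1111

Using E_n = -13.6057 Z² / n² eV with Z = 6:

E_3 = -13.6057 × 6² / 3² = -489.8052 / 9 = -54.4228000000 eV
E_17 = -13.6057 × 6² / 17² = -489.8052 / 289 = -1.6948276817 eV

The ratio is:
E_3/E_17 = (-54.4228000000) / (-1.6948276817)
E_3/E_17 = (-489.8052/9) / (-489.8052/289)
E_3/E_17 = 289/9
E_3/E_17 = 32.1111
(Note: the Z² factors cancel in the ratio.)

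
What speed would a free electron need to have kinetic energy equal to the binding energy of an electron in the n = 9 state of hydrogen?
2.43077e+05 m/s (or 0.081% of c)

The binding energy at n = 9 for hydrogen is:
E_9 = -13.6057/9² = -0.167971605 eV
|E_9| = 0.167971605 eV

Convert to Joules:
KE = 0.167971605 eV × (1.602177 × 10⁻¹⁹ J/eV) = 2.6912024e-20 J

Using KE = ½mv²:
v = √(2·KE/m_e)
v = √(2 × 2.6912024e-20 J / 9.10938 × 10⁻³¹ kg)
v = 2.43077e+05 m/s

This is approximately 0.081% the speed of light.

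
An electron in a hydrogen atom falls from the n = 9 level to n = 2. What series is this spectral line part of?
Balmer series

The spectral series in hydrogen are named based on the final (lower) energy level:
- Lyman series: n_final = 1 (ultraviolet)
- Balmer series: n_final = 2 (visible/near-UV)
- Paschen series: n_final = 3 (infrared)
- Brackett series: n_final = 4 (infrared)
- Pfund series: n_final = 5 (far infrared)

Since this transition ends at n = 2, it belongs to the Balmer series.

For reference, this 9 → 2 line has photon energy
ΔE = 13.6057 eV × (1/2² - 1/9²) = 3.2334533951 eV,
corresponding to wavelength λ = hc/ΔE = 1239.84 eV·nm / 3.2334533951 eV = 383.441432 nm in the visible/near-UV region.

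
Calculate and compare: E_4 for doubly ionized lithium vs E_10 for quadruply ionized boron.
Li²⁺ at n = 4 (E = -7.6532 eV)

Using E_n = -13.6057 Z² / n² eV:

Li²⁺ (Z = 3) at n = 4:
E = -13.6057 × 3² / 4² = -13.6057 × 9 / 16 = -7.6532063 eV

B⁴⁺ (Z = 5) at n = 10:
E = -13.6057 × 5² / 10² = -13.6057 × 25 / 100 = -3.4014250 eV

Since -7.6532063 eV < -3.4014250 eV,
Li²⁺ at n = 4 is more tightly bound (requires more energy to ionize).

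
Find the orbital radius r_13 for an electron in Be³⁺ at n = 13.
2.235774 nm (or 22.357737 Å)

The Bohr radius formula is:
r_n = n² a₀ / Z

where a₀ = 0.052917721 nm is the Bohr radius.

For Be³⁺ (Z = 4) at n = 13:
r_13 = 13² × 0.052917721 nm / 4
r_13 = 169 × 0.052917721 nm / 4
r_13 = 8.9430948 nm / 4
r_13 = 2.235774 nm

The electron orbits at approximately 2.235774 nm from the nucleus.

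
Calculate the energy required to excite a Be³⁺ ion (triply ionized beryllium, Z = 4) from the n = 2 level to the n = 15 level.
53.455284 eV

The energy levels of a hydrogen-like atom are E_n = -13.6057 Z² eV / n².

Energy at n = 2: E_2 = -13.6057 × 4² / 2² = -54.422800000 eV
Energy at n = 15: E_15 = -13.6057 × 4² / 15² = -0.967516444 eV

The excitation energy is the difference:
ΔE = E_15 - E_2
ΔE = -0.967516444 - (-54.422800000)
ΔE = 53.455284 eV

Since this is positive, energy must be absorbed (photon absorption).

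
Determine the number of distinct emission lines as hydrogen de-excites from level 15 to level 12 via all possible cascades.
6

The electron can occupy levels n = 12, 13, ..., 15 during de-excitation — that is m = 15 - 12 + 1 = 4 distinct levels.

The number of distinct spectral lines equals the number of ways to choose 2 of these m levels (each pair gives one possible emission transition):

Number of lines = m(m-1)/2 = 4×3/2 = 6

These correspond to all possible transitions between the 4 levels:
15 → 14, 15 → 13, 15 → 12, 14 → 13, 14 → 12, 13 → 12

Each transition produces a photon with a unique energy (and thus wavelength). This count does not depend on Z.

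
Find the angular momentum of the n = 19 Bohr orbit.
2.00369e-33 J·s (or 19ℏ)

In the Bohr model, angular momentum is quantized:
L = nℏ

where ℏ = h/(2π) = 1.0545718e-34 J·s

For n = 19:
L = 19 × 1.0545718e-34 J·s
L = 2.00369e-33 J·s

This can also be written as L = 19ℏ.
The angular momentum is an integer multiple of the reduced Planck constant.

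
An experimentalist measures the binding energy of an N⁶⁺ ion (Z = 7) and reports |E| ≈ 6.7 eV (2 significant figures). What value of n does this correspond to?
n = 10

The exact energy levels follow E_n = -13.6057 Z² / n² eV with Z = 7.

The measured value (-6.7 eV) is reported to only 2 significant figures, so we must test candidate n values and see which one matches to that precision.

Candidate energies:
  n = 8:  E = -13.6057 × 7² / 8² = -10.416864 eV
  n = 9:  E = -13.6057 × 7² / 9² = -8.230609 eV
  n = 10:  E = -13.6057 × 7² / 10² = -6.666793 eV  ← matches
  n = 11:  E = -13.6057 × 7² / 11² = -5.509746 eV
  n = 12:  E = -13.6057 × 7² / 12² = -4.629717 eV

Checking against the measurement of -6.7 eV (2 sig figs), only n = 10 agrees:
E_10 = -6.666793 eV, which rounds to -6.7 eV ✓

Therefore n = 10.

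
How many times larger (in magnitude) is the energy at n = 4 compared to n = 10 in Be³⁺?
6.250

Using E_n = -13.6057 Z² / n² eV with Z = 4:

E_4 = -13.6057 × 4² / 4² = -217.6912 / 16 = -13.605700000 eV
E_10 = -13.6057 × 4² / 10² = -217.6912 / 100 = -2.176912000 eV

The ratio is:
E_4/E_10 = (-13.605700000) / (-2.176912000)
E_4/E_10 = (-217.6912/16) / (-217.6912/100)
E_4/E_10 = 100/16
E_4/E_10 = 6.250
(Note: the Z² factors cancel in the ratio.)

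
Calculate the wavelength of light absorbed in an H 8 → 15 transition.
8150.44590 nm

First, find the transition energy using E_n = -13.6057 / n² eV:
E_8 = -13.6057 / 8² = -0.21258906250 eV
E_15 = -13.6057 / 15² = -0.06046977778 eV

Photon energy: |ΔE| = |E_15 - E_8| = 0.15211928472 eV

Convert to wavelength using E = hc/λ with hc = 1239.84 eV·nm:
λ = hc/E = 1239.84 eV·nm / 0.15211928472 eV
λ = 8150.44590 nm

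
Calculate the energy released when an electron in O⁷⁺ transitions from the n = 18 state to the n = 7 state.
15.08316 eV

The energy levels are E_n = -13.6057 Z² eV / n².

Energy at n = 18: E_18 = -13.6057 × 8² / 18² = -2.68754568 eV
Energy at n = 7: E_7 = -13.6057 × 8² / 7² = -17.77071020 eV

For emission (electron falling to lower state), the photon energy is:
E_photon = E_18 - E_7 = |-2.68754568 - (-17.77071020)|
E_photon = 15.08316 eV

This energy is carried away by the emitted photon.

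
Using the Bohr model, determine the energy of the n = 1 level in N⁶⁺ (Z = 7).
-666.679 eV

For hydrogen-like ions, the energy levels scale with Z²:
E_n = -13.6057 Z² / n² eV

For N⁶⁺ (Z = 7) at n = 1:
E_1 = -13.6057 × 7² / 1²
E_1 = -13.6057 × 49 / 1
E_1 = -666.6793 / 1
E_1 = -666.679 eV

The energy is 49 times more negative than hydrogen at the same n due to the stronger nuclear charge.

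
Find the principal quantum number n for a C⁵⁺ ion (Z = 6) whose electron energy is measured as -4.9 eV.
n = 10

The exact energy levels follow E_n = -13.6057 Z² / n² eV with Z = 6.

The measured value (-4.9 eV) is reported to only 2 significant figures, so we must test candidate n values and see which one matches to that precision.

Candidate energies:
  n = 8:  E = -13.6057 × 6² / 8² = -7.653206 eV
  n = 9:  E = -13.6057 × 6² / 9² = -6.046978 eV
  n = 10:  E = -13.6057 × 6² / 10² = -4.898052 eV  ← matches
  n = 11:  E = -13.6057 × 6² / 11² = -4.047977 eV
  n = 12:  E = -13.6057 × 6² / 12² = -3.401425 eV

Checking against the measurement of -4.9 eV (2 sig figs), only n = 10 agrees:
E_10 = -4.898052 eV, which rounds to -4.9 eV ✓

Therefore n = 10.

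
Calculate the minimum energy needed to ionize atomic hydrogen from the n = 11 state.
0.1124 eV

The ionization energy is the energy needed to remove the electron completely (n → ∞).

For hydrogen, E_n = -13.6057 eV / n².

At n = 11: E_11 = -13.6057 / 11² = -0.1124438 eV
At n = ∞: E_∞ = 0 eV

Ionization energy = E_∞ - E_11 = 0 - (-0.1124438) = 0.1124438 eV
Ionization energy ≈ 0.1124 eV

This is also called the binding energy of the electron in state n = 11.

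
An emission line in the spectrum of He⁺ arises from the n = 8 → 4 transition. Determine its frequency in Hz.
6.16846e+14 Hz

First, find the transition energy:
E_8 = -13.6057 × 2² / 8² = -0.85035625 eV
E_4 = -13.6057 × 2² / 4² = -3.40142500 eV
|ΔE| = |E_4 - E_8| = 2.55106875 eV

Convert to Joules: E = 2.55106875 eV × (1.602177 × 10⁻¹⁹ J/eV) = 4.0872637e-19 J

Using E = hf:
f = E/h = 4.0872637e-19 J / (6.62607 × 10⁻³⁴ J·s)
f = 6.16846e+14 Hz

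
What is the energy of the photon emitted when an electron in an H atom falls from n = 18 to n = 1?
13.564 eV

The energy levels are E_n = -13.6057 eV / n².

Energy at n = 18: E_18 = -13.6057 / 18² = -0.041993 eV
Energy at n = 1: E_1 = -13.6057 / 1² = -13.605700 eV

For emission (electron falling to lower state), the photon energy is:
E_photon = E_18 - E_1 = |-0.041993 - (-13.605700)|
E_photon = 13.564 eV

This energy is carried away by the emitted photon.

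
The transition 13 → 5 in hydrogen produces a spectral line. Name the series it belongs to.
Pfund series

The spectral series in hydrogen are named based on the final (lower) energy level:
- Lyman series: n_final = 1 (ultraviolet)
- Balmer series: n_final = 2 (visible/near-UV)
- Paschen series: n_final = 3 (infrared)
- Brackett series: n_final = 4 (infrared)
- Pfund series: n_final = 5 (far infrared)

Since this transition ends at n = 5, it belongs to the Pfund series.

For reference, this 13 → 5 line has photon energy
ΔE = 13.6057 eV × (1/5² - 1/13²) = 0.46372089941 eV,
corresponding to wavelength λ = hc/ΔE = 1239.84 eV·nm / 0.46372089941 eV = 2673.67721 nm in the far infrared region.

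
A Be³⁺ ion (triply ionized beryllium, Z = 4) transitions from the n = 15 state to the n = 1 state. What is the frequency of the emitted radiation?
5.2404e+16 Hz

First, find the transition energy:
E_15 = -13.6057 × 4² / 15² = -0.9675164 eV
E_1 = -13.6057 × 4² / 1² = -217.6912000 eV
|ΔE| = |E_1 - E_15| = 216.7236836 eV

Convert to Joules: E = 216.7236836 eV × (1.602177 × 10⁻¹⁹ J/eV) = 3.472297e-17 J

Using E = hf:
f = E/h = 3.472297e-17 J / (6.62607 × 10⁻³⁴ J·s)
f = 5.2404e+16 Hz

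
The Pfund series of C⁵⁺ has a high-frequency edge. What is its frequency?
4.73738e+15 Hz

The series limit corresponds to the transition from n = ∞ to n = 5.
This is the highest energy (shortest wavelength) transition in the Pfund series.

E_∞ = 0 eV
E_5 = -13.6057 × 6² / 5² = -19.5922080 eV

Energy at series limit:
ΔE = E_∞ - E_5 = 0 - (-19.5922080) = 19.5922080 eV
E = 19.5922080 eV × (1.602177 × 10⁻¹⁹ J/eV) = 3.1390185e-18 J
f = E/h = 3.1390185e-18 J / (6.62607 × 10⁻³⁴ J·s) = 4.73738e+15 Hz

This energy equals the ionization energy from the n = 5 state of C⁵⁺.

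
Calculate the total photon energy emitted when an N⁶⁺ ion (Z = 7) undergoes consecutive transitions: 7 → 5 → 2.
153.064125 eV

The energy levels of N⁶⁺ are E_n = -13.6057 × 7² / n² eV.

First transition (7 → 5):
ΔE₁ = |E_5 - E_7|
ΔE₁ = |-26.667172000000 - (-13.605700000000)| = 13.061472000 eV

Second transition (5 → 2):
ΔE₂ = |E_2 - E_5|
ΔE₂ = |-166.669825000000 - (-26.667172000000)| = 140.002653000 eV

Total energy released:
E_total = ΔE₁ + ΔE₂ = 13.061472000 + 140.002653000 = 153.064125 eV

Note: This equals the direct transition 7 → 2: 153.064125 eV ✓
Energy is conserved regardless of the path taken.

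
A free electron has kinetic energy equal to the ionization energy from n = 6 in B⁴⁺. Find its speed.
1.8231e+06 m/s (or 0.608% of c)

The binding energy at n = 6 for B⁴⁺ is:
E_6 = -13.6057 × 5²/6² = -9.4484028 eV
|E_6| = 9.4484028 eV

Convert to Joules:
KE = 9.4484028 eV × (1.602177 × 10⁻¹⁹ J/eV) = 1.513801e-18 J

Using KE = ½mv²:
v = √(2·KE/m_e)
v = √(2 × 1.513801e-18 J / 9.10938 × 10⁻³¹ kg)
v = 1.8231e+06 m/s

This is approximately 0.608% the speed of light.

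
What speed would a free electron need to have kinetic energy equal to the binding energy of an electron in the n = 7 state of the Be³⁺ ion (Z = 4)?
1.250e+06 m/s (or 0.41699% of c)

The binding energy at n = 7 for Be³⁺ is:
E_7 = -13.6057 × 4²/7² = -4.4426776 eV
|E_7| = 4.4426776 eV

Convert to Joules:
KE = 4.4426776 eV × (1.602177 × 10⁻¹⁹ J/eV) = 7.11796e-19 J

Using KE = ½mv²:
v = √(2·KE/m_e)
v = √(2 × 7.11796e-19 J / 9.10938 × 10⁻³¹ kg)
v = 1.250e+06 m/s

This is approximately 0.41699% the speed of light.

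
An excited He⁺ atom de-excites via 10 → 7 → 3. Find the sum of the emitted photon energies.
5.5027 eV

The energy levels of He⁺ are E_n = -13.6057 × 2² / n² eV.

First transition (10 → 7):
ΔE₁ = |E_7 - E_10|
ΔE₁ = |-1.1106693878 - (-0.5442280000)| = 0.5664414 eV

Second transition (7 → 3):
ΔE₂ = |E_3 - E_7|
ΔE₂ = |-6.0469777778 - (-1.1106693878)| = 4.9363084 eV

Total energy released:
E_total = ΔE₁ + ΔE₂ = 0.5664414 + 4.9363084 = 5.5027 eV

Note: This equals the direct transition 10 → 3: 5.5027 eV ✓
Energy is conserved regardless of the path taken.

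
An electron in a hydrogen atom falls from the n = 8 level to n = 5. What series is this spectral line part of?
Pfund series

The spectral series in hydrogen are named based on the final (lower) energy level:
- Lyman series: n_final = 1 (ultraviolet)
- Balmer series: n_final = 2 (visible/near-UV)
- Paschen series: n_final = 3 (infrared)
- Brackett series: n_final = 4 (infrared)
- Pfund series: n_final = 5 (far infrared)

Since this transition ends at n = 5, it belongs to the Pfund series.

For reference, this 8 → 5 line has photon energy
ΔE = 13.6057 eV × (1/5² - 1/8²) = 0.3316389375 eV,
corresponding to wavelength λ = hc/ΔE = 1239.84 eV·nm / 0.3316389375 eV = 3738.5236 nm in the far infrared region.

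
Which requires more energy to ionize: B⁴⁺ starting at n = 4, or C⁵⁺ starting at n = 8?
B⁴⁺ at n = 4 (E = -21.258906 eV)

Using E_n = -13.6057 Z² / n² eV:

B⁴⁺ (Z = 5) at n = 4:
E = -13.6057 × 5² / 4² = -13.6057 × 25 / 16 = -21.258906250 eV

C⁵⁺ (Z = 6) at n = 8:
E = -13.6057 × 6² / 8² = -13.6057 × 36 / 64 = -7.653206250 eV

Since -21.258906250 eV < -7.653206250 eV,
B⁴⁺ at n = 4 is more tightly bound (requires more energy to ionize).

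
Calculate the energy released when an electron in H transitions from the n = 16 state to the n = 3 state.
1.46 eV

The energy levels are E_n = -13.6057 eV / n².

Energy at n = 16: E_16 = -13.6057 / 16² = -0.05315 eV
Energy at n = 3: E_3 = -13.6057 / 3² = -1.51174 eV

For emission (electron falling to lower state), the photon energy is:
E_photon = E_16 - E_3 = |-0.05315 - (-1.51174)|
E_photon = 1.46 eV

This energy is carried away by the emitted photon.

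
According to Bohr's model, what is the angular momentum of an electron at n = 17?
1.7928e-33 J·s (or 17ℏ)

In the Bohr model, angular momentum is quantized:
L = nℏ

where ℏ = h/(2π) = 1.054572e-34 J·s

For n = 17:
L = 17 × 1.054572e-34 J·s
L = 1.7928e-33 J·s

This can also be written as L = 17ℏ.
The angular momentum is an integer multiple of the reduced Planck constant.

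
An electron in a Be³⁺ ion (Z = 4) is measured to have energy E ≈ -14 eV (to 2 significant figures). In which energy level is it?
n = 4

The exact energy levels follow E_n = -13.6057 Z² / n² eV with Z = 4.

The measured value (-14 eV) is reported to only 2 significant figures, so we must test candidate n values and see which one matches to that precision.

Candidate energies:
  n = 2:  E = -13.6057 × 4² / 2² = -54.42280 eV
  n = 3:  E = -13.6057 × 4² / 3² = -24.18791 eV
  n = 4:  E = -13.6057 × 4² / 4² = -13.60570 eV  ← matches
  n = 5:  E = -13.6057 × 4² / 5² = -8.70765 eV
  n = 6:  E = -13.6057 × 4² / 6² = -6.04698 eV

Checking against the measurement of -14 eV (2 sig figs), only n = 4 agrees:
E_4 = -13.60570 eV, which rounds to -14 eV ✓

Therefore n = 4.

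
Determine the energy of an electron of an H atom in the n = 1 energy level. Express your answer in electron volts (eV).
-13.60570 eV

The energy levels of a hydrogen-like atom are given by:
E_n = -13.6057 eV / n²

For n = 1:
E_1 = -13.6057 eV / 1²
E_1 = -13.6057 eV / 1
E_1 = -13.60570 eV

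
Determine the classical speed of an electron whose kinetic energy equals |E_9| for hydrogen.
2.43077e+05 m/s (or 0.08108% of c)

The binding energy at n = 9 for hydrogen is:
E_9 = -13.6057/9² = -0.167971605 eV
|E_9| = 0.167971605 eV

Convert to Joules:
KE = 0.167971605 eV × (1.602177 × 10⁻¹⁹ J/eV) = 2.6912024e-20 J

Using KE = ½mv²:
v = √(2·KE/m_e)
v = √(2 × 2.6912024e-20 J / 9.10938 × 10⁻³¹ kg)
v = 2.43077e+05 m/s

This is approximately 0.08108% the speed of light.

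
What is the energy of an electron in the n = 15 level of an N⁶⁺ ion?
-2.96302 eV

For hydrogen-like ions, the energy levels scale with Z²:
E_n = -13.6057 Z² / n² eV

For N⁶⁺ (Z = 7) at n = 15:
E_15 = -13.6057 × 7² / 15²
E_15 = -13.6057 × 49 / 225
E_15 = -666.6793 / 225
E_15 = -2.96302 eV

The energy is 49 times more negative than hydrogen at the same n due to the stronger nuclear charge.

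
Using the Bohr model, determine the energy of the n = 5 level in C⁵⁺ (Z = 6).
-19.592208 eV

For hydrogen-like ions, the energy levels scale with Z²:
E_n = -13.6057 Z² / n² eV

For C⁵⁺ (Z = 6) at n = 5:
E_5 = -13.6057 × 6² / 5²
E_5 = -13.6057 × 36 / 25
E_5 = -489.8052 / 25
E_5 = -19.592208 eV

The energy is 36 times more negative than hydrogen at the same n due to the stronger nuclear charge.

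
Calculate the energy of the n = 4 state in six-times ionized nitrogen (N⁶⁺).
-41.667456 eV

For hydrogen-like ions, the energy levels scale with Z²:
E_n = -13.6057 Z² / n² eV

For N⁶⁺ (Z = 7) at n = 4:
E_4 = -13.6057 × 7² / 4²
E_4 = -13.6057 × 49 / 16
E_4 = -666.6793 / 16
E_4 = -41.667456 eV

The energy is 49 times more negative than hydrogen at the same n due to the stronger nuclear charge.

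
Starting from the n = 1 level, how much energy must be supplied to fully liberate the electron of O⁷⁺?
870.765 eV

The ionization energy is the energy needed to remove the electron completely (n → ∞).

For a hydrogen-like ion with Z = 8, E_n = -13.6057 Z² / n² eV.

At n = 1: E_1 = -13.6057 × 8² / 1² = -870.764800 eV
At n = ∞: E_∞ = 0 eV

Ionization energy = E_∞ - E_1 = 0 - (-870.764800) = 870.764800 eV
Ionization energy ≈ 870.765 eV

This is also called the binding energy of the electron in state n = 1.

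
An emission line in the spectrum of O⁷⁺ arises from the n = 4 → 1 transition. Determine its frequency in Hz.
1.9739e+17 Hz

First, find the transition energy:
E_4 = -13.6057 × 8² / 4² = -54.42280000 eV
E_1 = -13.6057 × 8² / 1² = -870.76480000 eV
|ΔE| = |E_1 - E_4| = 816.34200000 eV

Convert to Joules: E = 816.34200000 eV × (1.602177 × 10⁻¹⁹ J/eV) = 1.307924e-16 J

Using E = hf:
f = E/h = 1.307924e-16 J / (6.62607 × 10⁻³⁴ J·s)
f = 1.9739e+17 Hz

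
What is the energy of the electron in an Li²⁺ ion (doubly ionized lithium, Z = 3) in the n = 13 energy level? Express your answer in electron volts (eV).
-0.72456 eV

The energy levels of a hydrogen-like atom are given by:
E_n = -13.6057 Z² / n² eV  (with Z = 3 for Li²⁺)

For n = 13:
E_13 = -13.6057 × 3² / 13²
E_13 = -13.6057 × 9 / 169
E_13 = -0.72456 eV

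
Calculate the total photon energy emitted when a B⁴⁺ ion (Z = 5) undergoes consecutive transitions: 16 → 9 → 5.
12.28 eV

The energy levels of B⁴⁺ are E_n = -13.6057 × 5² / n² eV.

First transition (16 → 9):
ΔE₁ = |E_9 - E_16|
ΔE₁ = |-4.19929012 - (-1.32868164)| = 2.87061 eV

Second transition (9 → 5):
ΔE₂ = |E_5 - E_9|
ΔE₂ = |-13.60570000 - (-4.19929012)| = 9.40641 eV

Total energy released:
E_total = ΔE₁ + ΔE₂ = 2.87061 + 9.40641 = 12.28 eV

Note: This equals the direct transition 16 → 5: 12.28 eV ✓
Energy is conserved regardless of the path taken.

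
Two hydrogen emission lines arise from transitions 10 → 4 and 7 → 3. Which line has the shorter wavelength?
7 → 3

Calculate the energy for each transition:

Transition 10 → 4:
ΔE₁ = |E_4 - E_10| = |-13.6057/4² - (-13.6057/10²)|
ΔE₁ = |-0.850356250 - (-0.136057000)| = 0.714299 eV

Transition 7 → 3:
ΔE₂ = |E_3 - E_7| = |-13.6057/3² - (-13.6057/7²)|
ΔE₂ = |-1.511744444 - (-0.277667347)| = 1.234077 eV

Since 1.234077 eV > 0.714299 eV, the transition 7 → 3 emits the more energetic photon.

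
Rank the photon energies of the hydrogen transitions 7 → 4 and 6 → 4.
7 → 4

Calculate the energy for each transition:

Transition 7 → 4:
ΔE₁ = |E_4 - E_7| = |-13.6057/4² - (-13.6057/7²)|
ΔE₁ = |-0.85035625 - (-0.27766735)| = 0.57269 eV

Transition 6 → 4:
ΔE₂ = |E_4 - E_6| = |-13.6057/4² - (-13.6057/6²)|
ΔE₂ = |-0.85035625 - (-0.37793611)| = 0.47242 eV

Since 0.57269 eV > 0.47242 eV, the transition 7 → 4 emits the more energetic photon.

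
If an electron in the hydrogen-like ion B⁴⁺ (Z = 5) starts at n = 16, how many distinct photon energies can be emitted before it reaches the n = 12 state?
10

The electron can occupy levels n = 12, 13, ..., 16 during de-excitation — that is m = 16 - 12 + 1 = 5 distinct levels.

The number of distinct spectral lines equals the number of ways to choose 2 of these m levels (each pair gives one possible emission transition):

Number of lines = m(m-1)/2 = 5×4/2 = 10

These correspond to all possible transitions between the 5 levels:
16 → 15, 16 → 14, 16 → 13, 16 → 12, 15 → 14, 15 → 13, 15 → 12, 14 → 13...

Each transition produces a photon with a unique energy (and thus wavelength). This count does not depend on Z.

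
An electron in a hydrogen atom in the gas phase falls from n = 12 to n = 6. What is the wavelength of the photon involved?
4374.07 nm

First, find the transition energy using E_n = -13.6057 / n² eV:
E_12 = -13.6057 / 12² = -0.09448403 eV
E_6 = -13.6057 / 6² = -0.37793611 eV

Photon energy: |ΔE| = |E_6 - E_12| = 0.28345208 eV

Convert to wavelength using E = hc/λ with hc = 1239.84 eV·nm:
λ = hc/E = 1239.84 eV·nm / 0.28345208 eV
λ = 4374.07 nm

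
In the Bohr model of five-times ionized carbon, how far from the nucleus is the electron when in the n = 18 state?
2.8576 nm (or 28.5756 Å)

The Bohr radius formula is:
r_n = n² a₀ / Z

where a₀ = 0.0529177 nm is the Bohr radius.

For C⁵⁺ (Z = 6) at n = 18:
r_18 = 18² × 0.0529177 nm / 6
r_18 = 324 × 0.0529177 nm / 6
r_18 = 17.14533 nm / 6
r_18 = 2.8576 nm

The electron orbits at approximately 2.8576 nm from the nucleus.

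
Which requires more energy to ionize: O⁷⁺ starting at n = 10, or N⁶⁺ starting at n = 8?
N⁶⁺ at n = 8 (E = -10.42 eV)

Using E_n = -13.6057 Z² / n² eV:

O⁷⁺ (Z = 8) at n = 10:
E = -13.6057 × 8² / 10² = -13.6057 × 64 / 100 = -8.70765 eV

N⁶⁺ (Z = 7) at n = 8:
E = -13.6057 × 7² / 8² = -13.6057 × 49 / 64 = -10.41686 eV

Since -10.41686 eV < -8.70765 eV,
N⁶⁺ at n = 8 is more tightly bound (requires more energy to ionize).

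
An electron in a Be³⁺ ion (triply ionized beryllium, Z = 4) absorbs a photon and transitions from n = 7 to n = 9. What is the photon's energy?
1.755 eV

The energy levels of a hydrogen-like atom are E_n = -13.6057 Z² eV / n².

Energy at n = 7: E_7 = -13.6057 × 4² / 7² = -4.442678 eV
Energy at n = 9: E_9 = -13.6057 × 4² / 9² = -2.687546 eV

The excitation energy is the difference:
ΔE = E_9 - E_7
ΔE = -2.687546 - (-4.442678)
ΔE = 1.755 eV

Since this is positive, energy must be absorbed (photon absorption).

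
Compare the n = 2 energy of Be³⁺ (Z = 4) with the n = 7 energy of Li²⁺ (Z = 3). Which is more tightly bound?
Be³⁺ at n = 2 (E = -54.4228 eV)

Using E_n = -13.6057 Z² / n² eV:

Be³⁺ (Z = 4) at n = 2:
E = -13.6057 × 4² / 2² = -13.6057 × 16 / 4 = -54.4228000 eV

Li²⁺ (Z = 3) at n = 7:
E = -13.6057 × 3² / 7² = -13.6057 × 9 / 49 = -2.4990061 eV

Since -54.4228000 eV < -2.4990061 eV,
Be³⁺ at n = 2 is more tightly bound (requires more energy to ionize).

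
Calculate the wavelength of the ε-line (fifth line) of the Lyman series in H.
93.730 nm

The lines of a series are numbered from the longest wavelength (smallest ΔE) outward; the fifth line is the transition from n = n_f + 5 to n_f.
The Lyman series has all transitions ending at n_f = 1.

For H, the fifth line (ε-line) is the jump from n = 6 to n = 1:
E_6 = -13.6057 / 6² = -0.37794 eV
E_1 = -13.6057 / 1² = -13.60570 eV
ΔE = E_6 - E_1 = 13.22776 eV

λ = hc/E = 1239.84 eV·nm / 13.22776 eV
λ = 93.730 nm

This is the ε-line of the Lyman series in H.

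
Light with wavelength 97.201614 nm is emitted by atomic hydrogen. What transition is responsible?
n = 4 → n = 1

First, find the photon energy from the wavelength (hc = 1239.84 eV·nm):
E = hc/λ = 1239.84 eV·nm / 97.201614 nm = 12.755344 eV

The energy levels of hydrogen satisfy E_n = -13.6057 / n² eV, so an emission n_i → n_f releases
ΔE = 13.6057 × (1/n_f² − 1/n_i²) eV.

Setting ΔE equal to the photon energy:
1/n_f² − 1/n_i² = 12.755344 / 13.6057 = 0.93750002

Since 1/n_i² must be positive, we need 1/n_f² > 0.93750002, i.e. n_f ≤ 1. For each allowed n_f, solve n_i = (1/n_f² − 0.93750002)^(−1/2) and check whether it is a whole number:
  n_f = 1: 1/n_i² = 1.00000000 − 0.93750002 = 0.06249998 → n_i = 4.000  → integer, n_i = 4 ✓

Only n_f = 1 gives an integer upper level, n_i = 4.

The transition is from n = 4 to n = 1 (emission).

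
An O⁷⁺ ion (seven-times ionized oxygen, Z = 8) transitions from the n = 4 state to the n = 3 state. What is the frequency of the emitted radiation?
1.0235e+16 Hz

First, find the transition energy:
E_4 = -13.6057 × 8² / 4² = -54.422800 eV
E_3 = -13.6057 × 8² / 3² = -96.751644 eV
|ΔE| = |E_3 - E_4| = 42.328844 eV

Convert to Joules: E = 42.328844 eV × (1.602177 × 10⁻¹⁹ J/eV) = 6.781830e-18 J

Using E = hf:
f = E/h = 6.781830e-18 J / (6.62607 × 10⁻³⁴ J·s)
f = 1.0235e+16 Hz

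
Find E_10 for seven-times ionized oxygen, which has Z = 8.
-8.708 eV

For hydrogen-like ions, the energy levels scale with Z²:
E_n = -13.6057 Z² / n² eV

For O⁷⁺ (Z = 8) at n = 10:
E_10 = -13.6057 × 8² / 10²
E_10 = -13.6057 × 64 / 100
E_10 = -870.7648 / 100
E_10 = -8.708 eV

The energy is 64 times more negative than hydrogen at the same n due to the stronger nuclear charge.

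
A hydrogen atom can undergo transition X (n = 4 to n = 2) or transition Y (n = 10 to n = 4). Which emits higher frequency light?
4 → 2

Calculate the energy for each transition:

Transition 4 → 2:
ΔE₁ = |E_2 - E_4| = |-13.6057/2² - (-13.6057/4²)|
ΔE₁ = |-3.40142500 - (-0.85035625)| = 2.55107 eV

Transition 10 → 4:
ΔE₂ = |E_4 - E_10| = |-13.6057/4² - (-13.6057/10²)|
ΔE₂ = |-0.85035625 - (-0.13605700)| = 0.71430 eV

Since 2.55107 eV > 0.71430 eV, the transition 4 → 2 emits the more energetic photon.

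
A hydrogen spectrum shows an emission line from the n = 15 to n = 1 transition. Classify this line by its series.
Lyman series

The spectral series in hydrogen are named based on the final (lower) energy level:
- Lyman series: n_final = 1 (ultraviolet)
- Balmer series: n_final = 2 (visible/near-UV)
- Paschen series: n_final = 3 (infrared)
- Brackett series: n_final = 4 (infrared)
- Pfund series: n_final = 5 (far infrared)

Since this transition ends at n = 1, it belongs to the Lyman series.

For reference, this 15 → 1 line has photon energy
ΔE = 13.6057 eV × (1/1² - 1/15²) = 13.545230 eV,
corresponding to wavelength λ = hc/ΔE = 1239.84 eV·nm / 13.545230 eV = 91.5333 nm in the ultraviolet region.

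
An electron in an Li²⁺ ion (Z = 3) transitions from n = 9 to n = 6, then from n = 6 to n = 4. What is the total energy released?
6.1415 eV

The energy levels of Li²⁺ are E_n = -13.6057 × 3² / n² eV.

First transition (9 → 6):
ΔE₁ = |E_6 - E_9|
ΔE₁ = |-3.4014250000 - (-1.5117444444)| = 1.8896806 eV

Second transition (6 → 4):
ΔE₂ = |E_4 - E_6|
ΔE₂ = |-7.6532062500 - (-3.4014250000)| = 4.2517813 eV

Total energy released:
E_total = ΔE₁ + ΔE₂ = 1.8896806 + 4.2517813 = 6.1415 eV

Note: This equals the direct transition 9 → 4: 6.1415 eV ✓
Energy is conserved regardless of the path taken.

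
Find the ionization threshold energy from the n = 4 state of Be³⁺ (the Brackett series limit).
13.61 eV

The series limit corresponds to the transition from n = ∞ to n = 4.
This is the highest energy (shortest wavelength) transition in the Brackett series.

E_∞ = 0 eV
E_4 = -13.6057 × 4² / 4² = -13.61 eV

Energy at series limit:
ΔE = E_∞ - E_4 = 0 - (-13.61) = 13.61 eV

This energy equals the ionization energy from the n = 4 state of Be³⁺.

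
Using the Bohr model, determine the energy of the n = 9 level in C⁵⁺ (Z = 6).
-6.047 eV

For hydrogen-like ions, the energy levels scale with Z²:
E_n = -13.6057 Z² / n² eV

For C⁵⁺ (Z = 6) at n = 9:
E_9 = -13.6057 × 6² / 9²
E_9 = -13.6057 × 36 / 81
E_9 = -489.8052 / 81
E_9 = -6.047 eV

The energy is 36 times more negative than hydrogen at the same n due to the stronger nuclear charge.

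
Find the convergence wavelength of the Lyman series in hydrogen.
91.12651 nm

The series limit corresponds to the transition from n = ∞ to n = 1.
This is the highest energy (shortest wavelength) transition in the Lyman series.

E_∞ = 0 eV
E_1 = -13.6057 / 1² = -13.6057000 eV

Energy at series limit:
ΔE = E_∞ - E_1 = 0 - (-13.6057000) = 13.6057000 eV
λ = hc/E = 1239.84 eV·nm / 13.6057000 eV = 91.12651 nm

This energy equals the ionization energy from the n = 1 state of hydrogen.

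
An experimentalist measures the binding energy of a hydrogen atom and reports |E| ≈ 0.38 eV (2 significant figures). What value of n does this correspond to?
n = 6

The exact energy levels follow E_n = -13.6057 eV / n².

The measured value (-0.38 eV) is reported to only 2 significant figures, so we must test candidate n values and see which one matches to that precision.

Candidate energies:
  n = 4:  E = -13.6057/4² = -0.85036 eV
  n = 5:  E = -13.6057/5² = -0.54423 eV
  n = 6:  E = -13.6057/6² = -0.37794 eV  ← matches
  n = 7:  E = -13.6057/7² = -0.27767 eV
  n = 8:  E = -13.6057/8² = -0.21259 eV

Checking against the measurement of -0.38 eV (2 sig figs), only n = 6 agrees:
E_6 = -0.37794 eV, which rounds to -0.38 eV ✓

Therefore n = 6.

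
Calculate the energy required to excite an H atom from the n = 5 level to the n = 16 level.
0.491 eV

The energy levels of a hydrogen-like atom are E_n = -13.6057 eV / n².

Energy at n = 5: E_5 = -13.6057 / 5² = -0.544228 eV
Energy at n = 16: E_16 = -13.6057 / 16² = -0.053147 eV

The excitation energy is the difference:
ΔE = E_16 - E_5
ΔE = -0.053147 - (-0.544228)
ΔE = 0.491 eV

Since this is positive, energy must be absorbed (photon absorption).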